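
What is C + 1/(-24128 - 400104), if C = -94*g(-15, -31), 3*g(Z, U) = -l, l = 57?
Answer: 757678351/424232 ≈ 1786.0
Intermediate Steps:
g(Z, U) = -19 (g(Z, U) = (-1*57)/3 = (⅓)*(-57) = -19)
C = 1786 (C = -94*(-19) = 1786)
C + 1/(-24128 - 400104) = 1786 + 1/(-24128 - 400104) = 1786 + 1/(-424232) = 1786 - 1/424232 = 757678351/424232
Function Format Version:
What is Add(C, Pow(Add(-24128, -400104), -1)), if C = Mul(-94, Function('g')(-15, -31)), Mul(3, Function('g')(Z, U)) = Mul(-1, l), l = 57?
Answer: Rational(757678351, 424232) ≈ 1786.0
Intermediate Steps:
Function('g')(Z, U) = -19 (Function('g')(Z, U) = Mul(Rational(1, 3), Mul(-1, 57)) = Mul(Rational(1, 3), -57) = -19)
C = 1786 (C = Mul(-94, -19) = 1786)
Add(C, Pow(Add(-24128, -400104), -1)) = Add(1786, Pow(Add(-24128, -400104), -1)) = Add(1786, Pow(-424232, -1)) = Add(1786, Rational(-1, 424232)) = Rational(757678351, 424232)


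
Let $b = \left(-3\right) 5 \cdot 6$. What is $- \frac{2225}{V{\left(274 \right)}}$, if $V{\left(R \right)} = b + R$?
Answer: $- \frac{2225}{184} \approx -12.092$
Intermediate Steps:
$b = -90$ ($b = \left(-15\right) 6 = -90$)
$V{\left(R \right)} = -90 + R$
$- \frac{2225}{V{\left(274 \right)}} = - \frac{2225}{-90 + 274} = - \frac{2225}{184}$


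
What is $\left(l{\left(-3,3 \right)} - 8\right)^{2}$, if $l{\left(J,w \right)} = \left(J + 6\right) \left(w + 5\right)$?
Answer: $256$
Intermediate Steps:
$l{\left(J,w \right)} = \left(5 + w\right) \left(6 + J\right)$ ($l{\left(J,w \right)} = \left(6 + J\right) \left(5 + w\right) = \left(5 + w\right) \left(6 + J\right)$)
$\left(l{\left(-3,3 \right)} - 8\right)^{2} = \left(\left(30 + 5 \left(-3\right) + 6 \cdot 3 - 9\right) - 8\right)^{2} = \left(\left(30 - 15 + 18 - 9\right) - 8\right)^{2} = \left(24 - 8\right)^{2} = 16^{2} = 256$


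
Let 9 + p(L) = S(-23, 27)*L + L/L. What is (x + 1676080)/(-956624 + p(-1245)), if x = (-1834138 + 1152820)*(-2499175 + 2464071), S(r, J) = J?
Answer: -23918663152/990247 ≈ -24154.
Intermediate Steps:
p(L) = -8 + 27*L (p(L) = -9 + (27*L + L/L) = -9 + (27*L + 1) = -9 + (1 + 27*L) = -8 + 27*L)
x = 23916987072 (x = -681318*(-35104) = 23916987072)
(x + 1676080)/(-956624 + p(-1245)) = (23916987072 + 1676080)/(-956624 + (-8 + 27*(-1245))) = 23918663152/(-956624 + (-8 - 33615)) = 23918663152/(-956624 - 33623) = 23918663152/(-990247) = 23918663152*(-1/990247) = -23918663152/990247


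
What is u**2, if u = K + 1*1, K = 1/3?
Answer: 16/9 ≈ 1.7778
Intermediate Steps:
K = 1/3 ≈ 0.33333
u = 4/3 (u = 1/3 + 1*1 = 1/3 + 1 = 4/3 ≈ 1.3333)
u**2 = (4/3)**2 = 16/9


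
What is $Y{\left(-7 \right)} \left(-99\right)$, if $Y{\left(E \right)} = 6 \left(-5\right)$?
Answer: $2970$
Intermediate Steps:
$Y{\left(E \right)} = -30$
$Y{\left(-7 \right)} \left(-99\right) = \left(-30\right) \left(-99\right) = 2970$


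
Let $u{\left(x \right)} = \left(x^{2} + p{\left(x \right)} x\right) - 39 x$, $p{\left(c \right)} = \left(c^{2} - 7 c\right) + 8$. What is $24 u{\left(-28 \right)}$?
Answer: $-618912$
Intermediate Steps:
$p{\left(c \right)} = 8 + c^{2} - 7 c$
$u{\left(x \right)} = x^{2} - 39 x + x \left(8 + x^{2} - 7 x\right)$ ($u{\left(x \right)} = \left(x^{2} + \left(8 + x^{2} - 7 x\right) x\right) - 39 x = \left(x^{2} + x \left(8 + x^{2} - 7 x\right)\right) - 39 x = x^{2} - 39 x + x \left(8 + x^{2} - 7 x\right)$)
$24 u{\left(-28 \right)} = 24 \left(- 28 \left(-31 + \left(-28\right)^{2} - -168\right)\right) = 24 \left(- 28 \left(-31 + 784 + 168\right)\right) = 24 \left(\left(-28\right) 921\right) = 24 \left(-25788\right) = -618912$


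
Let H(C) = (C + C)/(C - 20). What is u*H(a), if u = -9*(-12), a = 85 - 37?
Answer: 2592/7 ≈ 370.29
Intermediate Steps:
a = 48
H(C) = 2*C/(-20 + C) (H(C) = (2*C)/(-20 + C) = 2*C/(-20 + C))
u = 108
u*H(a) = 108*(2*48/(-20 + 48)) = 108*(2*48/28) = 108*(2*48*(1/28)) = 108*(24/7) = 2592/7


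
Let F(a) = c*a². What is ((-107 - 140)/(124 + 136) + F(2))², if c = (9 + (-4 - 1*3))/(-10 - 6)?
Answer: 841/400 ≈ 2.1025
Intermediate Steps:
c = -⅛ (c = (9 + (-4 - 3))/(-16) = (9 - 7)*(-1/16) = 2*(-1/16) = -⅛ ≈ -0.12500)
F(a) = -a²/8
((-107 - 140)/(124 + 136) + F(2))² = ((-107 - 140)/(124 + 136) - ⅛*2²)² = (-247/260 - ⅛*4)² = (-247*1/260 - ½)² = (-19/20 - ½)² = (-29/20)² = 841/400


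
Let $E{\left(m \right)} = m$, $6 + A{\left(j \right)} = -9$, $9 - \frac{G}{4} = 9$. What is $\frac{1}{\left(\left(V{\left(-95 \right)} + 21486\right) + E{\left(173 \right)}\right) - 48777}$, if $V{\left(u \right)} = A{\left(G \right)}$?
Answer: $- \frac{1}{27133} \approx -3.6855 \cdot 10^{-5}$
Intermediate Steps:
$G = 0$ ($G = 36 - 36 = 0$)
$A{\left(j \right)} = -15$ ($A{\left(j \right)} = -6 - 9 = -15$)
$V{\left(u \right)} = -15$
$\frac{1}{\left(\left(V{\left(-95 \right)} + 21486\right) + E{\left(173 \right)}\right) - 48777} = \frac{1}{\left(\left(-15 + 21486\right) + 173\right) - 48777} = \frac{1}{\left(21471 + 173\right) - 48777} = \frac{1}{21644 - 48777} = \frac{1}{-27133} = - \frac{1}{27133}$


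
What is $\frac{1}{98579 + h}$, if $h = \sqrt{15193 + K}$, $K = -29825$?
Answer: $\frac{98579}{9717833873} - \frac{2 i \sqrt{3658}}{9717833873} \approx 1.0144 \cdot 10^{-5} - 1.2448 \cdot 10^{-8} i$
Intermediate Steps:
$h = 2 i \sqrt{3658}$ ($h = \sqrt{15193 - 29825} = \sqrt{-14632} = 2 i \sqrt{3658} \approx 120.96 i$)
$\frac{1}{98579 + h} = \frac{1}{98579 + 2 i \sqrt{3658}}$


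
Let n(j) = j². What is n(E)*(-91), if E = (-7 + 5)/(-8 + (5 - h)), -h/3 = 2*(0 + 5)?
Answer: -364/729 ≈ -0.49931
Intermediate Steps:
h = -30 (h = -6*(0 + 5) = -6*5 = -3*10 = -30)
E = -2/27 (E = (-7 + 5)/(-8 + (5 - 1*(-30))) = -2/(-8 + (5 + 30)) = -2/(-8 + 35) = -2/27 ≈ -0.074074)
n(E)*(-91) = (-2/27)²*(-91) = (4/729)*(-91) = -364/729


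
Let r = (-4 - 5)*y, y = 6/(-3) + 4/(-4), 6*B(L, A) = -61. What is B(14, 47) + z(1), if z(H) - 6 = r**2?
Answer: 4349/6 ≈ 724.83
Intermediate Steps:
B(L, A) = -61/6 (B(L, A) = (1/6)*(-61) = -61/6)
y = -3 (y = 6*(-1/3) + 4*(-1/4) = -2 - 1 = -3)
r = 27 (r = (-4 - 5)*(-3) = -9*(-3) = 27)
z(H) = 735 (z(H) = 6 + 27**2 = 6 + 729 = 735)
B(14, 47) + z(1) = -61/6 + 735 = 4349/6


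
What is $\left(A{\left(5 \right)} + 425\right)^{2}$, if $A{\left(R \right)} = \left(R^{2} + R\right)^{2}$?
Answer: $1755625$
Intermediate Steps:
$A{\left(R \right)} = \left(R + R^{2}\right)^{2}$
$\left(A{\left(5 \right)} + 425\right)^{2} = \left(5^{2} \left(1 + 5\right)^{2} + 425\right)^{2} = \left(25 \cdot 6^{2} + 425\right)^{2} = \left(25 \cdot 36 + 425\right)^{2} = \left(900 + 425\right)^{2} = 1325^{2} = 1755625$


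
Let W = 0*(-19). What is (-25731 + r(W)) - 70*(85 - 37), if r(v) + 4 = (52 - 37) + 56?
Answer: -29024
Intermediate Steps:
W = 0
r(v) = 67 (r(v) = -4 + ((52 - 37) + 56) = -4 + (15 + 56) = -4 + 71 = 67)
(-25731 + r(W)) - 70*(85 - 37) = (-25731 + 67) - 70*(85 - 37) = -25664 - 70*48 = -25664 - 3360 = -29024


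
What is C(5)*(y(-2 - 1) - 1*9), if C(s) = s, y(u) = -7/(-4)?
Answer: -145/4 ≈ -36.250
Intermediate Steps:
y(u) = 7/4 (y(u) = -7*(-¼) = 7/4)
C(5)*(y(-2 - 1) - 1*9) = 5*(7/4 - 1*9) = 5*(7/4 - 9) = 5*(-29/4) = -145/4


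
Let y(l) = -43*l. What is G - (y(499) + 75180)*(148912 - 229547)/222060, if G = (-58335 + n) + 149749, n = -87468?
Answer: 1041640573/44412 ≈ 23454.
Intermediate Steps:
G = 3946 (G = (-58335 - 87468) + 149749 = -145803 + 149749 = 3946)
G - (y(499) + 75180)*(148912 - 229547)/222060 = 3946 - (-43*499 + 75180)*(148912 - 229547)/222060 = 3946 - (-21457 + 75180)*(-80635)/222060 = 3946 - 53723*(-80635)/222060 = 3946 - (-4331954105)/222060 = 3946 - 1*(-866390821/44412) = 3946 + 866390821/44412 = 1041640573/44412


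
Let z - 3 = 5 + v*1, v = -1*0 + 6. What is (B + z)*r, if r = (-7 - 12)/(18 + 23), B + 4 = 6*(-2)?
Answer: 38/41 ≈ 0.92683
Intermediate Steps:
B = -16 (B = -4 + 6*(-2) = -4 - 12 = -16)
v = 6 (v = 0 + 6 = 6)
r = -19/41 ≈ -0.46341
z = 14 (z = 3 + (5 + 6*1) = 3 + (5 + 6) = 3 + 11 = 14)
(B + z)*r = (-16 + 14)*(-19/41) = -2*(-19/41) = 38/41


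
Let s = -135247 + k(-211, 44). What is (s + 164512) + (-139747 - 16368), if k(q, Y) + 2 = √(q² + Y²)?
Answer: -126852 + √46457 ≈ -1.2664e+5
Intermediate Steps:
k(q, Y) = -2 + √(Y² + q²) (k(q, Y) = -2 + √(q² + Y²) = -2 + √(Y² + q²))
s = -135249 + √46457 (s = -135247 + (-2 + √(44² + (-211)²)) = -135247 + (-2 + √(1936 + 44521)) = -135247 + (-2 + √46457) = -135249 + √46457 ≈ -1.3503e+5)
(s + 164512) + (-139747 - 16368) = ((-135249 + √46457) + 164512) + (-139747 - 16368) = (29263 + √46457) - 156115 = -126852 + √46457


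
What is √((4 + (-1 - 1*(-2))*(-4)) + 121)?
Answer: 11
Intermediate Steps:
√((4 + (-1 - 1*(-2))*(-4)) + 121) = √((4 + (-1 + 2)*(-4)) + 121) = √((4 + 1*(-4)) + 121) = √((4 - 4) + 121) = √(0 + 121) = √121 = 11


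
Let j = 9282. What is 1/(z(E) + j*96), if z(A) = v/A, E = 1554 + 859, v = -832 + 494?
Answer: 2413/2150156398 ≈ 1.1222e-6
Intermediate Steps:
v = -338
E = 2413
z(A) = -338/A
1/(z(E) + j*96) = 1/(-338/2413 + 9282*96) = 1/(-338*1/2413 + 891072) = 1/(-338/2413 + 891072) = 1/(2150156398/2413) = 2413/2150156398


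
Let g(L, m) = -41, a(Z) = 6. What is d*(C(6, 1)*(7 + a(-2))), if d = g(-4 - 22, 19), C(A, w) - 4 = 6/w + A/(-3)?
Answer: -4264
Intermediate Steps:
C(A, w) = 4 + 6/w - A/3 (C(A, w) = 4 + (6/w + A/(-3)) = 4 + (6/w + A*(-1/3)) = 4 + (6/w - A/3) = 4 + 6/w - A/3)
d = -41
d*(C(6, 1)*(7 + a(-2))) = -41*(4 + 6/1 - 1/3*6)*(7 + 6) = -41*(4 + 6*1 - 2)*13 = -41*(4 + 6 - 2)*13 = -328*13 = -41*104 = -4264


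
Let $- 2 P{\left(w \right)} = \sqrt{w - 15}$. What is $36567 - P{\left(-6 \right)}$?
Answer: $36567 + \frac{i \sqrt{21}}{2} \approx 36567.0 + 2.2913 i$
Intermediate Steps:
$P{\left(w \right)} = - \frac{\sqrt{-15 + w}}{2}$ ($P{\left(w \right)} = - \frac{\sqrt{w - 15}}{2} = - \frac{\sqrt{-15 + w}}{2}$)
$36567 - P{\left(-6 \right)} = 36567 - - \frac{\sqrt{-15 - 6}}{2} = 36567 - - \frac{\sqrt{-21}}{2} = 36567 - - \frac{i \sqrt{21}}{2} = 36567 + \frac{i \sqrt{21}}{2}$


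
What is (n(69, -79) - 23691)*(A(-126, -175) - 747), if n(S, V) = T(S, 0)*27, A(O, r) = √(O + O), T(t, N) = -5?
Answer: 17798022 - 142956*I*√7 ≈ 1.7798e+7 - 3.7823e+5*I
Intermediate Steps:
A(O, r) = √2*√O (A(O, r) = √(2*O) = √2*√O)
n(S, V) = -135 (n(S, V) = -5*27 = -135)
(n(69, -79) - 23691)*(A(-126, -175) - 747) = (-135 - 23691)*(√2*√(-126) - 747) = -23826*(√2*(3*I*√14) - 747) = -23826*(6*I*√7 - 747) = -23826*(-747 + 6*I*√7) = 17798022 - 142956*I*√7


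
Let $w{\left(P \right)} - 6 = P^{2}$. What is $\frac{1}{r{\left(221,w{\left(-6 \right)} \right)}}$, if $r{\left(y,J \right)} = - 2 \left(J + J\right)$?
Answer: $- \frac{1}{168} \approx -0.0059524$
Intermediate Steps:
$w{\left(P \right)} = 6 + P^{2}$
$r{\left(y,J \right)} = - 4 J$ ($r{\left(y,J \right)} = - 2 \cdot 2 J = - 4 J$)
$\frac{1}{r{\left(221,w{\left(-6 \right)} \right)}} = \frac{1}{\left(-4\right) \left(6 + \left(-6\right)^{2}\right)} = \frac{1}{\left(-4\right) \left(6 + 36\right)} = \frac{1}{\left(-4\right) 42} = \frac{1}{-168} = - \frac{1}{168}$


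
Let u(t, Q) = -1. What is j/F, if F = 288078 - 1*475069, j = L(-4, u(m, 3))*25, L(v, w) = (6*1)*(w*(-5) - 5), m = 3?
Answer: 0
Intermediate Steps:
L(v, w) = -30 - 30*w (L(v, w) = 6*(-5*w - 5) = 6*(-5 - 5*w) = -30 - 30*w)
j = 0 (j = (-30 - 30*(-1))*25 = (-30 + 30)*25 = 0*25 = 0)
F = -186991 (F = 288078 - 475069 = -186991)
j/F = 0/(-186991) = 0*(-1/186991) = 0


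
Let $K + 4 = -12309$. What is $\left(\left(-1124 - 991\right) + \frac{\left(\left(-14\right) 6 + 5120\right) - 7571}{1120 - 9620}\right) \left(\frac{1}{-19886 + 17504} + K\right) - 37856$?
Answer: $\frac{35095431323877}{1349800} \approx 2.6 \cdot 10^{7}$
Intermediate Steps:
$K = -12313$ ($K = -4 - 12309 = -12313$)
$\left(\left(-1124 - 991\right) + \frac{\left(\left(-14\right) 6 + 5120\right) - 7571}{1120 - 9620}\right) \left(\frac{1}{-19886 + 17504} + K\right) - 37856 = \left(\left(-1124 - 991\right) + \frac{\left(\left(-14\right) 6 + 5120\right) - 7571}{1120 - 9620}\right) \left(\frac{1}{-19886 + 17504} - 12313\right) - 37856 = \left(\left(-1124 - 991\right) + \frac{\left(-84 + 5120\right) - 7571}{-8500}\right) \left(\frac{1}{-2382} - 12313\right) - 37856 = \left(-2115 + \left(5036 - 7571\right) \left(- \frac{1}{8500}\right)\right) \left(- \frac{1}{2382} - 12313\right) - 37856 = \left(-2115 - - \frac{507}{1700}\right) \left(- \frac{29329567}{2382}\right) - 37856 = \left(-2115 + \frac{507}{1700}\right) \left(- \frac{29329567}{2382}\right) - 37856 = \left(- \frac{3594993}{1700}\right) \left(- \frac{29329567}{2382}\right) - 37856 = \frac{35146529352677}{1349800} - 37856 = \frac{35095431323877}{1349800}$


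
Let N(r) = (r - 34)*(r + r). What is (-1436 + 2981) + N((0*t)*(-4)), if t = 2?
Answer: 1545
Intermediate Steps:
N(r) = 2*r*(-34 + r) (N(r) = (-34 + r)*(2*r) = 2*r*(-34 + r))
(-1436 + 2981) + N((0*t)*(-4)) = (-1436 + 2981) + 2*((0*2)*(-4))*(-34 + (0*2)*(-4)) = 1545 + 2*(0*(-4))*(-34 + 0*(-4)) = 1545 + 2*0*(-34 + 0) = 1545 + 2*0*(-34) = 1545 + 0 = 1545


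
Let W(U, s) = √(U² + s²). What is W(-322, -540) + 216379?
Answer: 216379 + 2*√98821 ≈ 2.1701e+5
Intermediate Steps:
W(-322, -540) + 216379 = √((-322)² + (-540)²) + 216379 = √(103684 + 291600) + 216379 = √395284 + 216379 = 2*√98821 + 216379 = 216379 + 2*√98821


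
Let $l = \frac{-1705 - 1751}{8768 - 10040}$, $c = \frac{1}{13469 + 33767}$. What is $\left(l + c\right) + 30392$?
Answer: $\frac{76093417173}{2503508} \approx 30395.0$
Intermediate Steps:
$c = \frac{1}{47236} \approx 2.117 \cdot 10^{-5}$
$l = \frac{144}{53}$ ($l = - \frac{3456}{-1272} = \left(-3456\right) \left(- \frac{1}{1272}\right) = \frac{144}{53} \approx 2.717$)
$\left(l + c\right) + 30392 = \left(\frac{144}{53} + \frac{1}{47236}\right) + 30392 = \frac{6802037}{2503508} + 30392 = \frac{76093417173}{2503508}$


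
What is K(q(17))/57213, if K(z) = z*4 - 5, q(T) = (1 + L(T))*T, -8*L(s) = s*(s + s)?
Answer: -4850/57213 ≈ -0.084771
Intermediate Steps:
L(s) = -s²/4 (L(s) = -s*(s + s)/8 = -s*2*s/8 = -s²/4)
q(T) = T*(1 - T²/4) (q(T) = (1 - T²/4)*T = T*(1 - T²/4))
K(z) = -5 + 4*z (K(z) = 4*z - 5 = -5 + 4*z)
K(q(17))/57213 = (-5 + 4*(17 - ¼*17³))/57213 = (-5 + 4*(17 - ¼*4913))*(1/57213) = (-5 + 4*(17 - 4913/4))*(1/57213) = (-5 + 4*(-4845/4))*(1/57213) = (-5 - 4845)*(1/57213) = -4850*1/57213 = -4850/57213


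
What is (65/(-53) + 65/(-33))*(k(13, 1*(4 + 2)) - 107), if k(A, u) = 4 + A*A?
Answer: -11180/53 ≈ -210.94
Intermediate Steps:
k(A, u) = 4 + A²
(65/(-53) + 65/(-33))*(k(13, 1*(4 + 2)) - 107) = (65/(-53) + 65/(-33))*((4 + 13²) - 107) = (65*(-1/53) + 65*(-1/33))*((4 + 169) - 107) = (-65/53 - 65/33)*(173 - 107) = -5590/1749*66 = -11180/53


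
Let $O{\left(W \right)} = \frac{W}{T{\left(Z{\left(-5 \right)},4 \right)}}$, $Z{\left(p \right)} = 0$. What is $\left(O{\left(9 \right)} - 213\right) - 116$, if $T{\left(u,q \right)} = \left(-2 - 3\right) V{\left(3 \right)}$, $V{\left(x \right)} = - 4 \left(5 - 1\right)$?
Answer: $- \frac{26311}{80} \approx -328.89$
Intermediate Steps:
$V{\left(x \right)} = -16$ ($V{\left(x \right)} = \left(-4\right) 4 = -16$)
$T{\left(u,q \right)} = 80$ ($T{\left(u,q \right)} = \left(-2 - 3\right) \left(-16\right) = \left(-5\right) \left(-16\right) = 80$)
$O{\left(W \right)} = \frac{W}{80}$
$\left(O{\left(9 \right)} - 213\right) - 116 = \left(\frac{1}{80} \cdot 9 - 213\right) - 116 = \left(\frac{9}{80} - 213\right) - 116 = - \frac{17031}{80} - 116 = - \frac{26311}{80}$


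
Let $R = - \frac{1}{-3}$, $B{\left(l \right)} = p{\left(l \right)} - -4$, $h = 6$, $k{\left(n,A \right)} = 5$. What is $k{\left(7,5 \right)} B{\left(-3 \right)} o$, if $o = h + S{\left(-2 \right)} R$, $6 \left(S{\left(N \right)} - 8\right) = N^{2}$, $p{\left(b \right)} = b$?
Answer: $\frac{400}{9} \approx 44.444$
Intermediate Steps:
$S{\left(N \right)} = 8 + \frac{N^{2}}{6}$
$B{\left(l \right)} = 4 + l$ ($B{\left(l \right)} = l - -4 = l + 4 = 4 + l$)
$R = \frac{1}{3}$ ($R = \left(-1\right) \left(- \frac{1}{3}\right) = \frac{1}{3} \approx 0.33333$)
$o = \frac{80}{9}$ ($o = 6 + \left(8 + \frac{\left(-2\right)^{2}}{6}\right) \frac{1}{3} = 6 + \left(8 + \frac{1}{6} \cdot 4\right) \frac{1}{3} = 6 + \left(8 + \frac{2}{3}\right) \frac{1}{3} = 6 + \frac{26}{3} \cdot \frac{1}{3} = 6 + \frac{26}{9} = \frac{80}{9} \approx 8.8889$)
$k{\left(7,5 \right)} B{\left(-3 \right)} o = 5 \left(4 - 3\right) \frac{80}{9} = 5 \cdot 1 \cdot \frac{80}{9} = 5 \cdot \frac{80}{9} = \frac{400}{9}$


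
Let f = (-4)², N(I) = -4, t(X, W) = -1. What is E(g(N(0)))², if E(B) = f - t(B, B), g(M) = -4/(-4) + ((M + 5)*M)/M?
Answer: 289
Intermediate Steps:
f = 16
g(M) = 6 + M (g(M) = -4*(-¼) + ((5 + M)*M)/M = 1 + (M*(5 + M))/M = 1 + (5 + M) = 6 + M)
E(B) = 17 (E(B) = 16 - 1*(-1) = 16 + 1 = 17)
E(g(N(0)))² = 17² = 289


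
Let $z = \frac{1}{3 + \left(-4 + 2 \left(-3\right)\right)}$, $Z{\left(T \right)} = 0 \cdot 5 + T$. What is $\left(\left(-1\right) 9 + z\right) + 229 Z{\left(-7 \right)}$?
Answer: $- \frac{11285}{7} \approx -1612.1$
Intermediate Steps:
$Z{\left(T \right)} = T$ ($Z{\left(T \right)} = 0 + T = T$)
$z = - \frac{1}{7}$ ($z = \frac{1}{3 - 10} = \frac{1}{-7} = - \frac{1}{7} \approx -0.14286$)
$\left(\left(-1\right) 9 + z\right) + 229 Z{\left(-7 \right)} = \left(\left(-1\right) 9 - \frac{1}{7}\right) + 229 \left(-7\right) = \left(-9 - \frac{1}{7}\right) - 1603 = - \frac{64}{7} - 1603 = - \frac{11285}{7}$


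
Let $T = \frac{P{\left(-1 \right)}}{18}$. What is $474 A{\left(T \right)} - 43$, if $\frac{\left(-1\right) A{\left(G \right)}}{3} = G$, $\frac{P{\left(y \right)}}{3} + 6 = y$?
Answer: $1616$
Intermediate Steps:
$P{\left(y \right)} = -18 + 3 y$
$T = - \frac{7}{6}$ ($T = \frac{-18 + 3 \left(-1\right)}{18} = \left(-18 - 3\right) \frac{1}{18} = \left(-21\right) \frac{1}{18} = - \frac{7}{6} \approx -1.1667$)
$A{\left(G \right)} = - 3 G$
$474 A{\left(T \right)} - 43 = 474 \left(\left(-3\right) \left(- \frac{7}{6}\right)\right) - 43 = 474 \cdot \frac{7}{2} - 43 = 1659 - 43 = 1616$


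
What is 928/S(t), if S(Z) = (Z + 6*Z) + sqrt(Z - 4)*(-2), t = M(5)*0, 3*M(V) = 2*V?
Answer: 232*I ≈ 232.0*I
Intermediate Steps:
M(V) = 2*V/3 (M(V) = (2*V)/3 = 2*V/3)
t = 0 (t = ((2/3)*5)*0 = (10/3)*0 = 0)
S(Z) = -2*sqrt(-4 + Z) + 7*Z (S(Z) = 7*Z + sqrt(-4 + Z)*(-2) = 7*Z - 2*sqrt(-4 + Z) = -2*sqrt(-4 + Z) + 7*Z)
928/S(t) = 928/(-2*sqrt(-4 + 0) + 7*0) = 928/(-4*I + 0) = 928/((-4*I)) = 928*(I/4) = 232*I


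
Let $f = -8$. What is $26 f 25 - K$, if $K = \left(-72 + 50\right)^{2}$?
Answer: $-5684$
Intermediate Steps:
$K = 484$ ($K = \left(-22\right)^{2} = 484$)
$26 f 25 - K = 26 \left(-8\right) 25 - 484 = \left(-208\right) 25 - 484 = -5200 - 484 = -5684$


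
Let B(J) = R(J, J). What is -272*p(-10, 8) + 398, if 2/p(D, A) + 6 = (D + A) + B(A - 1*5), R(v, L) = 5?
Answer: 1738/3 ≈ 579.33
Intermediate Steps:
B(J) = 5
p(D, A) = 2/(-1 + A + D) (p(D, A) = 2/(-6 + ((D + A) + 5)) = 2/(-6 + ((A + D) + 5)) = 2/(-6 + (5 + A + D)) = 2/(-1 + A + D))
-272*p(-10, 8) + 398 = -544/(-1 + 8 - 10) + 398 = -544/(-3) + 398 = -544*(-1)/3 + 398 = -272*(-⅔) + 398 = 544/3 + 398 = 1738/3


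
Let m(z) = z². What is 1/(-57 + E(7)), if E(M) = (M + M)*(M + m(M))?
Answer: 1/727 ≈ 0.0013755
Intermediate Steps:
E(M) = 2*M*(M + M²) (E(M) = (M + M)*(M + M²) = (2*M)*(M + M²) = 2*M*(M + M²))
1/(-57 + E(7)) = 1/(-57 + 2*7²*(1 + 7)) = 1/(-57 + 2*49*8) = 1/(-57 + 784) = 1/727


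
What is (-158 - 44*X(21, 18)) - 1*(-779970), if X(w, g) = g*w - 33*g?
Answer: 789316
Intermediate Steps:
X(w, g) = -33*g + g*w
(-158 - 44*X(21, 18)) - 1*(-779970) = (-158 - 792*(-33 + 21)) - 1*(-779970) = (-158 - 792*(-12)) + 779970 = (-158 - 44*(-216)) + 779970 = (-158 + 9504) + 779970 = 9346 + 779970 = 789316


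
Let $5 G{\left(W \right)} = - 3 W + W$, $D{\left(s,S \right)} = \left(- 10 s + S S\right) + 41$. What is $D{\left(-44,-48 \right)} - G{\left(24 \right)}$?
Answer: $\frac{13973}{5} \approx 2794.6$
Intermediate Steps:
$D{\left(s,S \right)} = 41 + S^{2} - 10 s$ ($D{\left(s,S \right)} = \left(- 10 s + S^{2}\right) + 41 = \left(S^{2} - 10 s\right) + 41 = 41 + S^{2} - 10 s$)
$G{\left(W \right)} = - \frac{2 W}{5}$ ($G{\left(W \right)} = \frac{- 3 W + W}{5} = \frac{\left(-2\right) W}{5} = - \frac{2 W}{5}$)
$D{\left(-44,-48 \right)} - G{\left(24 \right)} = \left(41 + \left(-48\right)^{2} - -440\right) - \left(- \frac{2}{5}\right) 24 = \left(41 + 2304 + 440\right) - - \frac{48}{5} = 2785 + \frac{48}{5} = \frac{13973}{5}$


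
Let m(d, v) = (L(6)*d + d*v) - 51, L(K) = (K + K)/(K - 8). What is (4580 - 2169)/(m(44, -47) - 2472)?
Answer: -2411/4855 ≈ -0.49660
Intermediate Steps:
L(K) = 2*K/(-8 + K) (L(K) = (2*K)/(-8 + K) = 2*K/(-8 + K))
m(d, v) = -51 - 6*d + d*v (m(d, v) = ((2*6/(-8 + 6))*d + d*v) - 51 = ((2*6/(-2))*d + d*v) - 51 = ((2*6*(-1/2))*d + d*v) - 51 = (-6*d + d*v) - 51 = -51 - 6*d + d*v)
(4580 - 2169)/(m(44, -47) - 2472) = (4580 - 2169)/((-51 - 6*44 + 44*(-47)) - 2472) = 2411/((-51 - 264 - 2068) - 2472) = 2411/(-2383 - 2472) = 2411/(-4855) = 2411*(-1/4855) = -2411/4855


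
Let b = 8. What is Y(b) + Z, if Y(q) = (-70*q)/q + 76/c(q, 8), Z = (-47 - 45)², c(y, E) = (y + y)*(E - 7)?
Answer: 33595/4 ≈ 8398.8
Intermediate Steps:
c(y, E) = 2*y*(-7 + E) (c(y, E) = (2*y)*(-7 + E) = 2*y*(-7 + E))
Z = 8464 (Z = (-92)² = 8464)
Y(q) = -70 + 38/q (Y(q) = (-70*q)/q + 76/((2*q*(-7 + 8))) = -70 + 76/((2*q*1)) = -70 + 76/((2*q)) = -70 + 76*(1/(2*q)) = -70 + 38/q)
Y(b) + Z = (-70 + 38/8) + 8464 = (-70 + 38*(⅛)) + 8464 = (-70 + 19/4) + 8464 = -261/4 + 8464 = 33595/4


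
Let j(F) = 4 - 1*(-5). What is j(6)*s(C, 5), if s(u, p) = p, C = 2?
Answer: 45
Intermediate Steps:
j(F) = 9 (j(F) = 4 + 5 = 9)
j(6)*s(C, 5) = 9*5 = 45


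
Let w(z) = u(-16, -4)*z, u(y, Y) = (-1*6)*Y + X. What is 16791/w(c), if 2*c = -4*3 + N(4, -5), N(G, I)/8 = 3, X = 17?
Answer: 5597/82 ≈ 68.256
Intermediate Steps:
u(y, Y) = 17 - 6*Y (u(y, Y) = (-1*6)*Y + 17 = -6*Y + 17 = 17 - 6*Y)
N(G, I) = 24 (N(G, I) = 8*3 = 24)
c = 6 (c = (-4*3 + 24)/2 = (-12 + 24)/2 = (½)*12 = 6)
w(z) = 41*z (w(z) = (17 - 6*(-4))*z = (17 + 24)*z = 41*z)
16791/w(c) = 16791/((41*6)) = 16791/246 = 16791*(1/246) = 5597/82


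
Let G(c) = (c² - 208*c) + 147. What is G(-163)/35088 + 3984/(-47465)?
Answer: 684384427/416362980 ≈ 1.6437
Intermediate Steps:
G(c) = 147 + c² - 208*c
G(-163)/35088 + 3984/(-47465) = (147 + (-163)² - 208*(-163))/35088 + 3984/(-47465) = (147 + 26569 + 33904)*(1/35088) + 3984*(-1/47465) = 60620*(1/35088) - 3984/47465 = 15155/8772 - 3984/47465 = 684384427/416362980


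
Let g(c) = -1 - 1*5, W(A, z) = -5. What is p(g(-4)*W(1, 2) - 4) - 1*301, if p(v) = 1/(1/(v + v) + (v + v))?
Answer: -814153/2705 ≈ -300.98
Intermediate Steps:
g(c) = -6 (g(c) = -1 - 5 = -6)
p(v) = 1/(1/(2*v) + 2*v)
p(g(-4)*W(1, 2) - 4) - 1*301 = 2*(-6*(-5) - 4)/(1 + 4*(-6*(-5) - 4)²) - 1*301 = 2*(30 - 4)/(1 + 4*(30 - 4)²) - 301 = 2*26/(1 + 4*26²) - 301 = 2*26/(1 + 4*676) - 301 = 2*26/(1 + 2704) - 301 = 2*26/2705 - 301 = 2*26*(1/2705) - 301 = 52/2705 - 301 = -814153/2705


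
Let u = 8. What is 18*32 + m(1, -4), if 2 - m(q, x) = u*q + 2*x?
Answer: 578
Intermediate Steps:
m(q, x) = 2 - 8*q - 2*x (m(q, x) = 2 - (8*q + 2*x) = 2 - (2*x + 8*q) = 2 + (-8*q - 2*x) = 2 - 8*q - 2*x)
18*32 + m(1, -4) = 18*32 + (2 - 8*1 - 2*(-4)) = 576 + (2 - 8 + 8) = 576 + 2 = 578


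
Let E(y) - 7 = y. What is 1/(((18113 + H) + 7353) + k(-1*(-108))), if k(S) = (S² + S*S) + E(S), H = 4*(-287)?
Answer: 1/47761 ≈ 2.0938e-5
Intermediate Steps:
E(y) = 7 + y
H = -1148
k(S) = 7 + S + 2*S² (k(S) = (S² + S*S) + (7 + S) = (S² + S²) + (7 + S) = 2*S² + (7 + S) = 7 + S + 2*S²)
1/(((18113 + H) + 7353) + k(-1*(-108))) = 1/(((18113 - 1148) + 7353) + (7 - 1*(-108) + 2*(-1*(-108))²)) = 1/((16965 + 7353) + (7 + 108 + 2*108²)) = 1/(24318 + (7 + 108 + 2*11664)) = 1/(24318 + (7 + 108 + 23328)) = 1/(24318 + 23443) = 1/47761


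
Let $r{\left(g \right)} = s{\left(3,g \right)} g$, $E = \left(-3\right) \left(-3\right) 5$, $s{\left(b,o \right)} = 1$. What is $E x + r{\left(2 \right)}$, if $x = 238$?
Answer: $10712$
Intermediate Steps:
$E = 45$ ($E = 9 \cdot 5 = 45$)
$r{\left(g \right)} = g$ ($r{\left(g \right)} = 1 g = g$)
$E x + r{\left(2 \right)} = 45 \cdot 238 + 2 = 10710 + 2 = 10712$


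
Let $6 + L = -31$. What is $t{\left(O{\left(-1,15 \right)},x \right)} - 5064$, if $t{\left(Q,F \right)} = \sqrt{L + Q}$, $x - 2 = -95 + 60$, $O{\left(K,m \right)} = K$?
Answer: $-5064 + i \sqrt{38} \approx -5064.0 + 6.1644 i$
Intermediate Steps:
$L = -37$ ($L = -6 - 31 = -37$)
$x = -33$ ($x = 2 + \left(-95 + 60\right) = 2 - 35 = -33$)
$t{\left(Q,F \right)} = \sqrt{-37 + Q}$
$t{\left(O{\left(-1,15 \right)},x \right)} - 5064 = \sqrt{-37 - 1} - 5064 = \sqrt{-38} - 5064 = i \sqrt{38} - 5064 = -5064 + i \sqrt{38}$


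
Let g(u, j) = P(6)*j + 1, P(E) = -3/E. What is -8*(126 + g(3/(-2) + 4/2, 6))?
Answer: -992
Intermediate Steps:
g(u, j) = 1 - j/2 (g(u, j) = (-3/6)*j + 1 = (-3*⅙)*j + 1 = -j/2 + 1 = 1 - j/2)
-8*(126 + g(3/(-2) + 4/2, 6)) = -8*(126 + (1 - ½*6)) = -8*(126 + (1 - 3)) = -8*(126 - 2) = -8*124 = -992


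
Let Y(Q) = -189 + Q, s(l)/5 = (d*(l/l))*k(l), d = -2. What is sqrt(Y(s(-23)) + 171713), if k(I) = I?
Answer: sqrt(171754) ≈ 414.43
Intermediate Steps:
s(l) = -10*l (s(l) = 5*((-2*l/l)*l) = 5*((-2*1)*l) = 5*(-2*l) = -10*l)
sqrt(Y(s(-23)) + 171713) = sqrt((-189 - 10*(-23)) + 171713) = sqrt((-189 + 230) + 171713) = sqrt(41 + 171713) = sqrt(171754)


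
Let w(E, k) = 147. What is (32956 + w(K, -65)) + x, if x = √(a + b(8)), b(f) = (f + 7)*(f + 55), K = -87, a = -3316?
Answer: 33103 + I*√2371 ≈ 33103.0 + 48.693*I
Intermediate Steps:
b(f) = (7 + f)*(55 + f)
x = I*√2371 (x = √(-3316 + (385 + 8² + 62*8)) = √(-3316 + (385 + 64 + 496)) = √(-3316 + 945) = √(-2371) = I*√2371 ≈ 48.693*I)
(32956 + w(K, -65)) + x = (32956 + 147) + I*√2371 = 33103 + I*√2371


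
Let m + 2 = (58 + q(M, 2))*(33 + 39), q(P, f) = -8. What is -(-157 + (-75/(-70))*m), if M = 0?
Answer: -3698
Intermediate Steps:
m = 3598 (m = -2 + (58 - 8)*(33 + 39) = -2 + 50*72 = -2 + 3600 = 3598)
-(-157 + (-75/(-70))*m) = -(-157 - 75/(-70)*3598) = -(-157 - 75*(-1/70)*3598) = -(-157 + (15/14)*3598) = -(-157 + 3855) = -1*3698 = -3698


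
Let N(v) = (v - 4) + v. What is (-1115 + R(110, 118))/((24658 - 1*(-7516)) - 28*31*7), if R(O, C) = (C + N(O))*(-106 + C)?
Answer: 2893/26098 ≈ 0.11085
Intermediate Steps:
N(v) = -4 + 2*v (N(v) = (-4 + v) + v = -4 + 2*v)
R(O, C) = (-106 + C)*(-4 + C + 2*O) (R(O, C) = (C + (-4 + 2*O))*(-106 + C) = (-4 + C + 2*O)*(-106 + C) = (-106 + C)*(-4 + C + 2*O))
(-1115 + R(110, 118))/((24658 - 1*(-7516)) - 28*31*7) = (-1115 + (424 + 118**2 - 212*110 - 110*118 + 2*118*110))/((24658 - 1*(-7516)) - 28*31*7) = (-1115 + (424 + 13924 - 23320 - 12980 + 25960))/((24658 + 7516) - 868*7) = (-1115 + 4008)/(32174 - 6076) = 2893/26098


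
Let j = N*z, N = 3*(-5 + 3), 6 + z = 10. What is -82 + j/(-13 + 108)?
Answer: -7814/95 ≈ -82.253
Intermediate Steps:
z = 4 (z = -6 + 10 = 4)
N = -6 (N = 3*(-2) = -6)
j = -24 (j = -6*4 = -24)
-82 + j/(-13 + 108) = -82 - 24/(-13 + 108) = -82 - 24/95 = -7814/95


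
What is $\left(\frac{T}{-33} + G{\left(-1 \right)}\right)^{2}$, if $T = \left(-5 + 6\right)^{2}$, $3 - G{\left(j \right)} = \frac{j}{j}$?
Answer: $\frac{4225}{1089} \approx 3.8797$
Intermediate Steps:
$G{\left(j \right)} = 2$ ($G{\left(j \right)} = 3 - \frac{j}{j} = 3 - 1 = 2$)
$T = 1$ ($T = 1^{2} = 1$)
$\left(\frac{T}{-33} + G{\left(-1 \right)}\right)^{2} = \left(1 \frac{1}{-33} + 2\right)^{2} = \left(1 \left(- \frac{1}{33}\right) + 2\right)^{2} = \left(- \frac{1}{33} + 2\right)^{2} = \left(\frac{65}{33}\right)^{2} = \frac{4225}{1089}$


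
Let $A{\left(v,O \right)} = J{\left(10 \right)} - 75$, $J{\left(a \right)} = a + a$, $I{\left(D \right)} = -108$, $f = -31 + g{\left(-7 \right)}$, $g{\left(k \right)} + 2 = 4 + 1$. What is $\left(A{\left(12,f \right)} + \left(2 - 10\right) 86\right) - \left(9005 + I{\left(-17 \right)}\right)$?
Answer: $-9640$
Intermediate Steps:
$g{\left(k \right)} = 3$ ($g{\left(k \right)} = -2 + \left(4 + 1\right) = -2 + 5 = 3$)
$f = -28$ ($f = -31 + 3 = -28$)
$J{\left(a \right)} = 2 a$
$A{\left(v,O \right)} = -55$ ($A{\left(v,O \right)} = 2 \cdot 10 - 75 = 20 - 75 = -55$)
$\left(A{\left(12,f \right)} + \left(2 - 10\right) 86\right) - \left(9005 + I{\left(-17 \right)}\right) = \left(-55 + \left(2 - 10\right) 86\right) - 8897 = \left(-55 - 688\right) + \left(-9005 + 108\right) = \left(-55 - 688\right) - 8897 = -743 - 8897 = -9640$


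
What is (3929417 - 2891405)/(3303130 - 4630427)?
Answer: -1038012/1327297 ≈ -0.78205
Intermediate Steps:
(3929417 - 2891405)/(3303130 - 4630427) = 1038012/(-1327297) = 1038012*(-1/1327297) = -1038012/1327297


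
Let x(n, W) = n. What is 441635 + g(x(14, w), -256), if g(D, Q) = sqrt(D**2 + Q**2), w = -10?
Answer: 441635 + 2*sqrt(16433) ≈ 4.4189e+5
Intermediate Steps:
441635 + g(x(14, w), -256) = 441635 + sqrt(14**2 + (-256)**2) = 441635 + sqrt(196 + 65536) = 441635 + sqrt(65732) = 441635 + 2*sqrt(16433)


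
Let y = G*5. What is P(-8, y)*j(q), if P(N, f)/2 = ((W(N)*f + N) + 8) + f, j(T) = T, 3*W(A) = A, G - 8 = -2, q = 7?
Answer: -700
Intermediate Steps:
G = 6 (G = 8 - 2 = 6)
W(A) = A/3
y = 30 (y = 6*5 = 30)
P(N, f) = 16 + 2*N + 2*f + 2*N*f/3 (P(N, f) = 2*((((N/3)*f + N) + 8) + f) = 2*(((N*f/3 + N) + 8) + f) = 2*(((N + N*f/3) + 8) + f) = 2*((8 + N + N*f/3) + f) = 2*(8 + N + f + N*f/3) = 16 + 2*N + 2*f + 2*N*f/3)
P(-8, y)*j(q) = (16 + 2*(-8) + 2*30 + (2/3)*(-8)*30)*7 = (16 - 16 + 60 - 160)*7 = -100*7 = -700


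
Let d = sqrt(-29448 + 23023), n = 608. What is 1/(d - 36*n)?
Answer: -21888/479090969 - 5*I*sqrt(257)/479090969 ≈ -4.5686e-5 - 1.6731e-7*I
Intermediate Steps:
d = 5*I*sqrt(257) (d = sqrt(-6425) = 5*I*sqrt(257) ≈ 80.156*I)
1/(d - 36*n) = 1/(5*I*sqrt(257) - 36*608) = 1/(5*I*sqrt(257) - 21888) = 1/(-21888 + 5*I*sqrt(257))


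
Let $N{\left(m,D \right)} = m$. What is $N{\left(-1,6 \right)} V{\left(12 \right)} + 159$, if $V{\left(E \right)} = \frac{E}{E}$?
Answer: $158$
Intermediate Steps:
$V{\left(E \right)} = 1$
$N{\left(-1,6 \right)} V{\left(12 \right)} + 159 = \left(-1\right) 1 + 159 = -1 + 159 = 158$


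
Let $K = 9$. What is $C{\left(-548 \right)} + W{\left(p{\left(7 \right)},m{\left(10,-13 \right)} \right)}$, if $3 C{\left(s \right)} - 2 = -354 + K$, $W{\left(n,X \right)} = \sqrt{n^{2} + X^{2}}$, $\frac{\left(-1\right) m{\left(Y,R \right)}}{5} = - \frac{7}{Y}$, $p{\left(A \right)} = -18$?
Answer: $- \frac{343}{3} + \frac{\sqrt{1345}}{2} \approx -95.996$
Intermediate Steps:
$m{\left(Y,R \right)} = \frac{35}{Y}$ ($m{\left(Y,R \right)} = - 5 \left(- \frac{7}{Y}\right) = \frac{35}{Y}$)
$W{\left(n,X \right)} = \sqrt{X^{2} + n^{2}}$
$C{\left(s \right)} = - \frac{343}{3}$ ($C{\left(s \right)} = \frac{2}{3} + \frac{-354 + 9}{3} = \frac{2}{3} + \frac{1}{3} \left(-345\right) = \frac{2}{3} - 115 = - \frac{343}{3}$)
$C{\left(-548 \right)} + W{\left(p{\left(7 \right)},m{\left(10,-13 \right)} \right)} = - \frac{343}{3} + \sqrt{\left(\frac{35}{10}\right)^{2} + \left(-18\right)^{2}} = - \frac{343}{3} + \sqrt{\left(35 \cdot \frac{1}{10}\right)^{2} + 324} = - \frac{343}{3} + \sqrt{\left(\frac{7}{2}\right)^{2} + 324} = - \frac{343}{3} + \sqrt{\frac{49}{4} + 324} = - \frac{343}{3} + \sqrt{\frac{1345}{4}} = - \frac{343}{3} + \frac{\sqrt{1345}}{2}$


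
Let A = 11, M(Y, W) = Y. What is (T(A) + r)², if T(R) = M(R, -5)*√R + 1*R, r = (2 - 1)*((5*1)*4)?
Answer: 2292 + 682*√11 ≈ 4553.9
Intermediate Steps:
r = 20 (r = 1*(5*4) = 1*20 = 20)
T(R) = R + R^(3/2) (T(R) = R*√R + 1*R = R^(3/2) + R = R + R^(3/2))
(T(A) + r)² = ((11 + 11^(3/2)) + 20)² = ((11 + 11*√11) + 20)² = (31 + 11*√11)²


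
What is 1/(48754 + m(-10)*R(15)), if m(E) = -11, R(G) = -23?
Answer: 1/49007 ≈ 2.0405e-5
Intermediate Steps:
1/(48754 + m(-10)*R(15)) = 1/(48754 - 11*(-23)) = 1/(48754 + 253) = 1/49007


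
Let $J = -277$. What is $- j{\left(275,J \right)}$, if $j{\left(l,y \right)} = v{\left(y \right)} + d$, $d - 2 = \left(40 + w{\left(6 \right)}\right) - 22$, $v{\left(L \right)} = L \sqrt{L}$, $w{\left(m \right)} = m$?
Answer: $-26 + 277 i \sqrt{277} \approx -26.0 + 4610.2 i$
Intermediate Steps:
$v{\left(L \right)} = L^{\frac{3}{2}}$
$d = 26$ ($d = 2 + \left(\left(40 + 6\right) - 22\right) = 2 + \left(46 - 22\right) = 2 + 24 = 26$)
$j{\left(l,y \right)} = 26 + y^{\frac{3}{2}}$ ($j{\left(l,y \right)} = y^{\frac{3}{2}} + 26 = 26 + y^{\frac{3}{2}}$)
$- j{\left(275,J \right)} = - (26 + \left(-277\right)^{\frac{3}{2}}) = - (26 - 277 i \sqrt{277}) = -26 + 277 i \sqrt{277}$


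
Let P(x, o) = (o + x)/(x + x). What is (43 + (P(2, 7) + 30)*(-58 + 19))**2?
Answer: 23609881/16 ≈ 1.4756e+6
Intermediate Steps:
P(x, o) = (o + x)/(2*x) (P(x, o) = (o + x)/((2*x)) = (o + x)*(1/(2*x)) = (o + x)/(2*x))
(43 + (P(2, 7) + 30)*(-58 + 19))**2 = (43 + ((1/2)*(7 + 2)/2 + 30)*(-58 + 19))**2 = (43 + ((1/2)*(1/2)*9 + 30)*(-39))**2 = (43 + (9/4 + 30)*(-39))**2 = (43 + (129/4)*(-39))**2 = (43 - 5031/4)**2 = (-4859/4)**2 = 23609881/16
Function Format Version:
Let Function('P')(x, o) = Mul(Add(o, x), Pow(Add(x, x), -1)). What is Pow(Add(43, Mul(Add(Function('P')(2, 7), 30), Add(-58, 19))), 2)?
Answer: Rational(23609881, 16) ≈ 1.4756e+6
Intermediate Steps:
Function('P')(x, o) = Mul(Rational(1, 2), Pow(x, -1), Add(o, x)) (Function('P')(x, o) = Mul(Add(o, x), Pow(Mul(2, x), -1)) = Mul(Add(o, x), Mul(Rational(1, 2), Pow(x, -1))) = Mul(Rational(1, 2), Pow(x, -1), Add(o, x)))
Pow(Add(43, Mul(Add(Function('P')(2, 7), 30), Add(-58, 19))), 2) = Pow(Add(43, Mul(Add(Mul(Rational(1, 2), Pow(2, -1), Add(7, 2)), 30), Add(-58, 19))), 2) = Pow(Add(43, Mul(Add(Mul(Rational(1, 2), Rational(1, 2), 9), 30), -39)), 2) = Pow(Add(43, Mul(Add(Rational(9, 4), 30), -39)), 2) = Pow(Add(43, Mul(Rational(129, 4), -39)), 2) = Pow(Add(43, Rational(-5031, 4)), 2) = Pow(Rational(-4859, 4), 2) = Rational(23609881, 16)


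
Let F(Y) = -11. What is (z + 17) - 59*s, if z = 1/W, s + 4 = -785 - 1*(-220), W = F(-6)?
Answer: 369467/11 ≈ 33588.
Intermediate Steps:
W = -11
s = -569 (s = -4 + (-785 - 1*(-220)) = -4 + (-785 + 220) = -4 - 565 = -569)
z = -1/11 (z = 1/(-11) = -1/11 ≈ -0.090909)
(z + 17) - 59*s = (-1/11 + 17) - 59*(-569) = 186/11 + 33571 = 369467/11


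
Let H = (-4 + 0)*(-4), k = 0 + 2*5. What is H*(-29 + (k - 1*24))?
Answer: -688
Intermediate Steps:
k = 10 (k = 0 + 10 = 10)
H = 16 (H = -4*(-4) = 16)
H*(-29 + (k - 1*24)) = 16*(-29 + (10 - 1*24)) = 16*(-29 + (10 - 24)) = 16*(-29 - 14) = 16*(-43) = -688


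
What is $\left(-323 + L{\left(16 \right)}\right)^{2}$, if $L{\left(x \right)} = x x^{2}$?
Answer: $14235529$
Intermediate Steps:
$L{\left(x \right)} = x^{3}$
$\left(-323 + L{\left(16 \right)}\right)^{2} = \left(-323 + 16^{3}\right)^{2} = \left(-323 + 4096\right)^{2} = 3773^{2} = 14235529$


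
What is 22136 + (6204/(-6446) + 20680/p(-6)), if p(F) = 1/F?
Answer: -29869874/293 ≈ -1.0195e+5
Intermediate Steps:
22136 + (6204/(-6446) + 20680/p(-6)) = 22136 + (6204/(-6446) + 20680/(1/(-6))) = 22136 + (6204*(-1/6446) + 20680/(-⅙)) = 22136 + (-282/293 + 20680*(-6)) = 22136 + (-282/293 - 124080) = 22136 - 36355722/293 = -29869874/293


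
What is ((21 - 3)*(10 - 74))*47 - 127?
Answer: -54271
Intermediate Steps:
((21 - 3)*(10 - 74))*47 - 127 = (18*(-64))*47 - 127 = -1152*47 - 127 = -54144 - 127 = -54271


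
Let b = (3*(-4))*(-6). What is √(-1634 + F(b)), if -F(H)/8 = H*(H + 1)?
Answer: I*√43682 ≈ 209.0*I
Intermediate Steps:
b = 72 (b = -12*(-6) = 72)
F(H) = -8*H*(1 + H) (F(H) = -8*H*(H + 1) = -8*H*(1 + H))
√(-1634 + F(b)) = √(-1634 - 8*72*(1 + 72)) = √(-1634 - 8*72*73) = √(-1634 - 42048) = √(-43682) = I*√43682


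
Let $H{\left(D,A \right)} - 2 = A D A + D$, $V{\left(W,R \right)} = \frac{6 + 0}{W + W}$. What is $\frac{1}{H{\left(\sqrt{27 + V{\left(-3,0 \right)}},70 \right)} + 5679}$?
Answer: $- \frac{437}{45557005} + \frac{29 \sqrt{26}}{3504385} \approx 3.2604 \cdot 10^{-5}$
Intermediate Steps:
$V{\left(W,R \right)} = \frac{3}{W}$ ($V{\left(W,R \right)} = \frac{6}{2 W} = 6 \frac{1}{2 W} = \frac{3}{W}$)
$H{\left(D,A \right)} = 2 + D + D A^{2}$ ($H{\left(D,A \right)} = 2 + \left(A D A + D\right) = 2 + \left(D A^{2} + D\right) = 2 + \left(D + D A^{2}\right) = 2 + D + D A^{2}$)
$\frac{1}{H{\left(\sqrt{27 + V{\left(-3,0 \right)}},70 \right)} + 5679} = \frac{1}{\left(2 + \sqrt{27 + \frac{3}{-3}} + \sqrt{27 + \frac{3}{-3}} \cdot 70^{2}\right) + 5679} = \frac{1}{\left(2 + \sqrt{27 + 3 \left(- \frac{1}{3}\right)} + \sqrt{27 + 3 \left(- \frac{1}{3}\right)} 4900\right) + 5679} = \frac{1}{\left(2 + \sqrt{27 - 1} + \sqrt{27 - 1} \cdot 4900\right) + 5679} = \frac{1}{\left(2 + \sqrt{26} + \sqrt{26} \cdot 4900\right) + 5679} = \frac{1}{\left(2 + \sqrt{26} + 4900 \sqrt{26}\right) + 5679} = \frac{1}{\left(2 + 4901 \sqrt{26}\right) + 5679} = \frac{1}{5681 + 4901 \sqrt{26}}$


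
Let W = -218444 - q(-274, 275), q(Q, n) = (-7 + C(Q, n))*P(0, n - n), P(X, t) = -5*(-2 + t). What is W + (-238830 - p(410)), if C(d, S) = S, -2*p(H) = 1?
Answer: -919907/2 ≈ -4.5995e+5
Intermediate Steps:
p(H) = -1/2 (p(H) = -1/2*1 = -1/2)
P(X, t) = 10 - 5*t
q(Q, n) = -70 + 10*n (q(Q, n) = (-7 + n)*(10 - 5*(n - n)) = (-7 + n)*(10 - 5*0) = (-7 + n)*(10 + 0) = (-7 + n)*10 = -70 + 10*n)
W = -221124 (W = -218444 - (-70 + 10*275) = -218444 - (-70 + 2750) = -218444 - 1*2680 = -218444 - 2680 = -221124)
W + (-238830 - p(410)) = -221124 + (-238830 - 1*(-1/2)) = -221124 + (-238830 + 1/2) = -221124 - 477659/2 = -919907/2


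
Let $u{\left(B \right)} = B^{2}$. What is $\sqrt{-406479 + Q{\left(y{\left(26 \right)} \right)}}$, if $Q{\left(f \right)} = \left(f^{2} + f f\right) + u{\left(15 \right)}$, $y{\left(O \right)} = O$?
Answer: $i \sqrt{404902} \approx 636.32 i$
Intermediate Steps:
$Q{\left(f \right)} = 225 + 2 f^{2}$ ($Q{\left(f \right)} = \left(f^{2} + f f\right) + 15^{2} = \left(f^{2} + f^{2}\right) + 225 = 2 f^{2} + 225 = 225 + 2 f^{2}$)
$\sqrt{-406479 + Q{\left(y{\left(26 \right)} \right)}} = \sqrt{-406479 + \left(225 + 2 \cdot 26^{2}\right)} = \sqrt{-406479 + \left(225 + 2 \cdot 676\right)} = \sqrt{-406479 + \left(225 + 1352\right)} = \sqrt{-406479 + 1577} = \sqrt{-404902} = i \sqrt{404902}$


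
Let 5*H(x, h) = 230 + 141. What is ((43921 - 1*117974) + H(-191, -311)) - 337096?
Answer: -2055374/5 ≈ -4.1108e+5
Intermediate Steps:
H(x, h) = 371/5 (H(x, h) = (230 + 141)/5 = (1/5)*371 = 371/5)
((43921 - 1*117974) + H(-191, -311)) - 337096 = ((43921 - 1*117974) + 371/5) - 337096 = ((43921 - 117974) + 371/5) - 337096 = (-74053 + 371/5) - 337096 = -369894/5 - 337096 = -2055374/5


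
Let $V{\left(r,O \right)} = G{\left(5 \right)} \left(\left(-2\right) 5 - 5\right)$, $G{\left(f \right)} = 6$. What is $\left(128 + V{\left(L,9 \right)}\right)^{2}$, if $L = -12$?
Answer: $1444$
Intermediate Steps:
$V{\left(r,O \right)} = -90$ ($V{\left(r,O \right)} = 6 \left(\left(-2\right) 5 - 5\right) = 6 \left(-10 - 5\right) = 6 \left(-15\right) = -90$)
$\left(128 + V{\left(L,9 \right)}\right)^{2} = \left(128 - 90\right)^{2} = 38^{2} = 1444$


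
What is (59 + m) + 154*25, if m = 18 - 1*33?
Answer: 3894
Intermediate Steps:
m = -15 (m = 18 - 33 = -15)
(59 + m) + 154*25 = (59 - 15) + 154*25 = 44 + 3850 = 3894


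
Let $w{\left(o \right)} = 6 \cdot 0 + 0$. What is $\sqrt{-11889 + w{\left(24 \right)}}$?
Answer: $3 i \sqrt{1321} \approx 109.04 i$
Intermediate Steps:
$w{\left(o \right)} = 0$ ($w{\left(o \right)} = 0 + 0 = 0$)
$\sqrt{-11889 + w{\left(24 \right)}} = \sqrt{-11889 + 0} = \sqrt{-11889} = 3 i \sqrt{1321}$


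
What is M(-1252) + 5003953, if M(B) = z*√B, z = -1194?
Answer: 5003953 - 2388*I*√313 ≈ 5.004e+6 - 42248.0*I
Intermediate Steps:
M(B) = -1194*√B
M(-1252) + 5003953 = -2388*I*√313 + 5003953 = 5003953 - 2388*I*√313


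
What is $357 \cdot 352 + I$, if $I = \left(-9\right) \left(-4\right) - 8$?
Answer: $125692$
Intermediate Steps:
$I = 28$ ($I = 36 - 8 = 28$)
$357 \cdot 352 + I = 357 \cdot 352 + 28 = 125664 + 28 = 125692$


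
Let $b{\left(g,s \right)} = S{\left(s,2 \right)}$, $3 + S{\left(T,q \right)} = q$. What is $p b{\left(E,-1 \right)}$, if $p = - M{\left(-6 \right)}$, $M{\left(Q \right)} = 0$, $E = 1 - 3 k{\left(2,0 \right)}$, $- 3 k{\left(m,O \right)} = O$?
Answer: $0$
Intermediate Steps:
$S{\left(T,q \right)} = -3 + q$
$k{\left(m,O \right)} = - \frac{O}{3}$
$E = 1$ ($E = 1 - 3 \left(\left(- \frac{1}{3}\right) 0\right) = 1 - 0 = 1 + 0 = 1$)
$b{\left(g,s \right)} = -1$ ($b{\left(g,s \right)} = -3 + 2 = -1$)
$p = 0$ ($p = \left(-1\right) 0 = 0$)
$p b{\left(E,-1 \right)} = 0 \left(-1\right) = 0$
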